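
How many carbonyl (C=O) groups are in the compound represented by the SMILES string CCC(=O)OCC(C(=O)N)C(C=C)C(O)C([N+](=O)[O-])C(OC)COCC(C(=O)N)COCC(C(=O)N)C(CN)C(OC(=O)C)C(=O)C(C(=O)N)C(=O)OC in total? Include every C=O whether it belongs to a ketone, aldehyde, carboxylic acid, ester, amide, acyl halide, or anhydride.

CH2COOCH2: ester, 1 C=O (running total 1).
CH(CONH2): amide, 1 C=O (running total 2).
CH(CONH2): amide, 1 C=O (running total 3).
CH(CONH2): amide, 1 C=O (running total 4).
CH(OCOCH3): ester, 1 C=O (running total 5).
CO: ketone, 1 C=O (running total 6).
CH(CONH2): amide, 1 C=O (running total 7).
COOCH3: ester, 1 C=O (running total 8).

8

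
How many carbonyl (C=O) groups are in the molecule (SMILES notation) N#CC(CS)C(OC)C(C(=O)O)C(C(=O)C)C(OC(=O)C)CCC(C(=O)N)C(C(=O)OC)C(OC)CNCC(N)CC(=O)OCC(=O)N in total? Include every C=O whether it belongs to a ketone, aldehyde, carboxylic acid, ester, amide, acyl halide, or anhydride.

CH(COOH): carboxylic acid, 1 C=O (running total 1).
CH(COCH3): ketone, 1 C=O (running total 2).
CH(OCOCH3): ester, 1 C=O (running total 3).
CH(CONH2): amide, 1 C=O (running total 4).
CH(COOCH3): ester, 1 C=O (running total 5).
CH2COOCH2: ester, 1 C=O (running total 6).
CONH2: amide, 1 C=O (running total 7).

7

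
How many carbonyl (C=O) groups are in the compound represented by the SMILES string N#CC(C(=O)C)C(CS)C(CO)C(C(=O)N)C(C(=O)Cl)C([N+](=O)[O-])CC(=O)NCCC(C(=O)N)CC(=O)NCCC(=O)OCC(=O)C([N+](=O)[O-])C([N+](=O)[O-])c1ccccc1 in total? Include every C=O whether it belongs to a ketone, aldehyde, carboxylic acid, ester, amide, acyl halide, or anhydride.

8

CH(COCH3): ketone, 1 C=O (running total 1).
CH(CONH2): amide, 1 C=O (running total 2).
CH(COCl): acyl halide, 1 C=O (running total 3).
CH2CONHCH2: amide, 1 C=O (running total 4).
CH(CONH2): amide, 1 C=O (running total 5).
CH2CONHCH2: amide, 1 C=O (running total 6).
CH2COOCH2: ester, 1 C=O (running total 7).
CO: ketone, 1 C=O (running total 8).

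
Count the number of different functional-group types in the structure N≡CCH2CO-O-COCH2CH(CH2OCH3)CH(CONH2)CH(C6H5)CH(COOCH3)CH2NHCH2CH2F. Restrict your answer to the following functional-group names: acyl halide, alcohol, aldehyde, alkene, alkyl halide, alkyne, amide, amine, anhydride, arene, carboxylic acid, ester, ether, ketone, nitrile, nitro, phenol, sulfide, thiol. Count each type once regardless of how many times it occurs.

8

Taking each segment in turn:
  N≡C: N≡C–: carbon triple-bonded to nitrogen → nitrile.
  CH2CO-O-COCH2: two acyl groups sharing one oxygen, –C(=O)–O–C(=O)– → anhydride.
  CH(CH2OCH3): pendant –CH2OCH3: C–O–C linkage → ether.
  CH(CONH2): pendant –CONH2: carbonyl C bonded to C and N → amide.
  CH(C6H5): pendant –C6H5: benzene ring → arene.
  CH(COOCH3): pendant –COOCH3: carbonyl C bonded to C and –OCH3 → ester.
  CH2NHCH2: C–N–C with sp³ carbons and no adjacent C=O → amine (secondary).
  CH2F: halogen on an sp³ carbon → alkyl halide.
Distinct types present: alkyl halide, amide, amine, anhydride, arene, ester, ether, nitrile.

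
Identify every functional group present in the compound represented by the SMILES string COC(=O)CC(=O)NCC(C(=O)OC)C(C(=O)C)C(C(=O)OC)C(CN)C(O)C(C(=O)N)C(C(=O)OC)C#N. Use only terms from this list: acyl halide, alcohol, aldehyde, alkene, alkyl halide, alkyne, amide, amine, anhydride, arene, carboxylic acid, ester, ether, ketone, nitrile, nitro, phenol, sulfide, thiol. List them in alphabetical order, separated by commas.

alcohol, amide, amine, ester, ketone, nitrile

Reading the structure from left to right:
  CH3OOC: CH3O–C(=O)–: carbonyl C bonded to C and to –OCH3 → ester (not ketone + ether).
  CH2CONHCH2: –C(=O)–N– linkage → amide (the N is not an amine).
  CH(COOCH3): pendant –COOCH3: carbonyl C bonded to C and –OCH3 → ester.
  CH(COCH3): pendant –COCH3: carbonyl C bonded to two carbons → ketone.
  CH(COOCH3): pendant –COOCH3: carbonyl C bonded to C and –OCH3 → ester.
  CH(CH2NH2): pendant –CH2NH2: N on sp³ C, no adjacent C=O → amine.
  CH(OH): –OH on an sp³ carbon → alcohol (secondary).
  CH(CONH2): pendant –CONH2: carbonyl C bonded to C and N → amide.
  CH(COOCH3): pendant –COOCH3: carbonyl C bonded to C and –OCH3 → ester.
  CN: –C≡N: carbon triple-bonded to nitrogen → nitrile.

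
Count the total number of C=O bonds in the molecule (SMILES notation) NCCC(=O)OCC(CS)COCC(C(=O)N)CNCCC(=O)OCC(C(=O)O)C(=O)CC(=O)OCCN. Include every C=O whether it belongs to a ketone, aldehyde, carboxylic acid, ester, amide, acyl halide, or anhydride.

6

CH2COOCH2: ester, 1 C=O (running total 1).
CH(CONH2): amide, 1 C=O (running total 2).
CH2COOCH2: ester, 1 C=O (running total 3).
CH(COOH): carboxylic acid, 1 C=O (running total 4).
CO: ketone, 1 C=O (running total 5).
CH2COOCH2: ester, 1 C=O (running total 6).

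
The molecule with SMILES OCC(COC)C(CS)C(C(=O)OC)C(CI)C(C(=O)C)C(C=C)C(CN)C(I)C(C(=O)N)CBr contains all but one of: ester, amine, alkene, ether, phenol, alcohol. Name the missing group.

phenol

alkene: present (CH(CH=CH2) — pendant –CH=CH2: C=C double bond → alkene).
alcohol: present (HOCH2 — HO– on an sp³ carbon → alcohol).
ether: present (CH(CH2OCH3) — pendant –CH2OCH3: C–O–C linkage → ether).
amine: present (CH(CH2NH2) — pendant –CH2NH2: N on sp³ C, no adjacent C=O → amine).
ester: present (CH(COOCH3) — pendant –COOCH3: carbonyl C bonded to C and –OCH3 → ester).
phenol: absent. In HOCH2, the –OH is on an sp³ carbon, not on an aromatic ring, so it is an alcohol.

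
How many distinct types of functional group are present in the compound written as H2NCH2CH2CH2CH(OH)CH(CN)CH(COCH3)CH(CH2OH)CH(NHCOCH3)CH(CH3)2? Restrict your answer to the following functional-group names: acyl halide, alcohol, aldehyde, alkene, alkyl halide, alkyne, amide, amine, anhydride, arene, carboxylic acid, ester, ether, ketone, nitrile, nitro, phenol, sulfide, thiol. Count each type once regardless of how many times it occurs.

Working along the chain:
  H2NCH2: –NH2 on an sp³ carbon with no adjacent C=O → amine.
  CH(OH): –OH on an sp³ carbon → alcohol (secondary).
  CH(CN): pendant –C≡N: nitrile.
  CH(COCH3): pendant –COCH3: carbonyl C bonded to two carbons → ketone.
  CH(CH2OH): pendant –CH2OH on an sp³ backbone C → alcohol.
  CH(NHCOCH3): pendant –NHC(=O)CH3: N bonded to a carbonyl → amide (not amine).
Distinct types present: alcohol, amide, amine, ketone, nitrile.

5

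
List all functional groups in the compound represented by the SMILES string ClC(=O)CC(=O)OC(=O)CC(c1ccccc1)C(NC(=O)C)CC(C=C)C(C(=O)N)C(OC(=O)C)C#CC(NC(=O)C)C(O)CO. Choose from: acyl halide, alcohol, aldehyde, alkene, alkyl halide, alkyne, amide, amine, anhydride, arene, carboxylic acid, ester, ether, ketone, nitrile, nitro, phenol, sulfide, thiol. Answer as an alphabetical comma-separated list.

Working along the chain:
  ClCO: –C(=O)Cl: carbonyl C bonded to C and to a halogen → acyl halide (not alkyl halide).
  CH2CO-O-COCH2: two acyl groups sharing one oxygen, –C(=O)–O–C(=O)– → anhydride.
  CH(C6H5): pendant –C6H5: benzene ring → arene.
  CH(NHCOCH3): pendant –NHC(=O)CH3: N bonded to a carbonyl → amide (not amine).
  CH(CH=CH2): pendant –CH=CH2: C=C double bond → alkene.
  CH(CONH2): pendant –CONH2: carbonyl C bonded to C and N → amide.
  CH(OCOCH3): pendant –OC(=O)CH3: an acyloxy group → ester.
  C≡C: C≡C triple bond → alkyne.
  CH(NHCOCH3): pendant –NHC(=O)CH3: N bonded to a carbonyl → amide (not amine).
  CH(OH): –OH on an sp³ carbon → alcohol (secondary).
  CH2OH: –OH on an sp³ carbon → alcohol.

acyl halide, alcohol, alkene, alkyne, amide, anhydride, arene, ester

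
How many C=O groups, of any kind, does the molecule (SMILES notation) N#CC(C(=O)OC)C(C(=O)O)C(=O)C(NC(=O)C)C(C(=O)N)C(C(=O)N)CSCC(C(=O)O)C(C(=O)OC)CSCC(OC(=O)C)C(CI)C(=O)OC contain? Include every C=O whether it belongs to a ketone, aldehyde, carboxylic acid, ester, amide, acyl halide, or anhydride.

10

CH(COOCH3): ester, 1 C=O (running total 1).
CH(COOH): carboxylic acid, 1 C=O (running total 2).
CO: ketone, 1 C=O (running total 3).
CH(NHCOCH3): amide, 1 C=O (running total 4).
CH(CONH2): amide, 1 C=O (running total 5).
CH(CONH2): amide, 1 C=O (running total 6).
CH(COOH): carboxylic acid, 1 C=O (running total 7).
CH(COOCH3): ester, 1 C=O (running total 8).
CH(OCOCH3): ester, 1 C=O (running total 9).
COOCH3: ester, 1 C=O (running total 10).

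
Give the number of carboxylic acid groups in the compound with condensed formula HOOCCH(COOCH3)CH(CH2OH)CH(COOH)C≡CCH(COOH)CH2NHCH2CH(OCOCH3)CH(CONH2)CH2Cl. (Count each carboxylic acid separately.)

3

–COOH: carbonyl C bonded to –OH and C → carboxylic acid (the –OH is not a separate alcohol).
pendant –COOCH3: carbonyl C bonded to C and –OCH3 → ester.
pendant –CH2OH on an sp³ backbone C → alcohol.
pendant –COOH: carbonyl C bonded to C and –OH → carboxylic acid.
C≡C triple bond → alkyne.
pendant –COOH: carbonyl C bonded to C and –OH → carboxylic acid.
C–N–C with sp³ carbons and no adjacent C=O → amine (secondary).
pendant –OC(=O)CH3: an acyloxy group → ester.
pendant –CONH2: carbonyl C bonded to C and N → amide.
halogen on an sp³ carbon → alkyl halide.
Carboxylic acid appears at: HOOC, CH(COOH), CH(COOH) → 3.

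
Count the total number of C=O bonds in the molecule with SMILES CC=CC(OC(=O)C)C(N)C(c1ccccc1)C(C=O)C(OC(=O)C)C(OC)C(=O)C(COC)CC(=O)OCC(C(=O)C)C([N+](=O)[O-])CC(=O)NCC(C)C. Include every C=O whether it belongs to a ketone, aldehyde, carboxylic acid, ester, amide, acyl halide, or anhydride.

CH(OCOCH3): ester, 1 C=O (running total 1).
CH(CHO): aldehyde, 1 C=O (running total 2).
CH(OCOCH3): ester, 1 C=O (running total 3).
CO: ketone, 1 C=O (running total 4).
CH2COOCH2: ester, 1 C=O (running total 5).
CH(COCH3): ketone, 1 C=O (running total 6).
CH2CONHCH2: amide, 1 C=O (running total 7).

7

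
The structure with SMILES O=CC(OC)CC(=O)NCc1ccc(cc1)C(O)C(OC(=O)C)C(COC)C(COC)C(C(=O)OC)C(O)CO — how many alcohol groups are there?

3

Working along the chain:
  OHC: terminal –CHO: carbonyl C bonded to H and C → aldehyde.
  CH(OCH3): pendant –OCH3: C–O–C with sp³ C, no adjacent C=O → ether.
  CH2CONHCH2: –C(=O)–N– linkage → amide (the N is not an amine).
  C6H4: para-disubstituted benzene ring → arene.
  CH(OH): –OH on an sp³ carbon → alcohol (secondary).
  CH(OCOCH3): pendant –OC(=O)CH3: an acyloxy group → ester.
  CH(CH2OCH3): pendant –CH2OCH3: C–O–C linkage → ether.
  CH(CH2OCH3): pendant –CH2OCH3: C–O–C linkage → ether.
  CH(COOCH3): pendant –COOCH3: carbonyl C bonded to C and –OCH3 → ester.
  CH(OH): –OH on an sp³ carbon → alcohol (secondary).
  CH2OH: –OH on an sp³ carbon → alcohol.
Alcohol appears at: CH(OH), CH(OH), CH2OH → 3.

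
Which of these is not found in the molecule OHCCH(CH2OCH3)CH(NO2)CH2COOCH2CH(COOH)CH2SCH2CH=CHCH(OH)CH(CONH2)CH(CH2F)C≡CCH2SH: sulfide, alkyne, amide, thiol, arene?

alkyne: present (C≡C — C≡C triple bond → alkyne).
thiol: present (CH2SH — –SH on an sp³ carbon → thiol).
amide: present (CH(CONH2) — pendant –CONH2: carbonyl C bonded to C and N → amide).
sulfide: present (CH2SCH2 — C–S–C linkage → sulfide (thioether)).
arene: no segment matches this pattern.

arene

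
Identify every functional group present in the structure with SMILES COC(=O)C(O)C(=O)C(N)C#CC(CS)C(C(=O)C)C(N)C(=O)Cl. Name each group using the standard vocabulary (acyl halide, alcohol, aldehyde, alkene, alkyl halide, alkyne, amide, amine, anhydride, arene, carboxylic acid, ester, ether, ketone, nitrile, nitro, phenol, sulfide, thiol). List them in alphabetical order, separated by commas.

acyl halide, alcohol, alkyne, amine, ester, ketone, thiol

CH3O–C(=O)–: carbonyl C bonded to C and to –OCH3 → ester (not ketone + ether).
–OH on an sp³ carbon → alcohol (secondary).
–C(=O)– with carbon on both sides → ketone.
–NH2 on an sp³ carbon with no adjacent C=O → amine.
C≡C triple bond → alkyne.
pendant –CH2SH → thiol.
pendant –COCH3: carbonyl C bonded to two carbons → ketone.
–NH2 on an sp³ carbon with no adjacent C=O → amine.
–C(=O)Cl: carbonyl C bonded to C and to a halogen → acyl halide (not alkyl halide).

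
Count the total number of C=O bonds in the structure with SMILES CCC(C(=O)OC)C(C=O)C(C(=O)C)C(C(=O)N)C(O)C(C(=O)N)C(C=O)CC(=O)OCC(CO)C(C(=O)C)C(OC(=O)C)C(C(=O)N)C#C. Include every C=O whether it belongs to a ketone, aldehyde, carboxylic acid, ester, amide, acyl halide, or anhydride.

CH(COOCH3): ester, 1 C=O (running total 1).
CH(CHO): aldehyde, 1 C=O (running total 2).
CH(COCH3): ketone, 1 C=O (running total 3).
CH(CONH2): amide, 1 C=O (running total 4).
CH(CONH2): amide, 1 C=O (running total 5).
CH(CHO): aldehyde, 1 C=O (running total 6).
CH2COOCH2: ester, 1 C=O (running total 7).
CH(COCH3): ketone, 1 C=O (running total 8).
CH(OCOCH3): ester, 1 C=O (running total 9).
CH(CONH2): amide, 1 C=O (running total 10).

10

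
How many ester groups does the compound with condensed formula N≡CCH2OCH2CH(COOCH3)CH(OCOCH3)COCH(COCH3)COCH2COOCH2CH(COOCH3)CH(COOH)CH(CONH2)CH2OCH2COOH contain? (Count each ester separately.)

Taking each segment in turn:
  N≡C: N≡C–: carbon triple-bonded to nitrogen → nitrile.
  CH2OCH2: C–O–C with sp³ carbons on both sides and no adjacent C=O → ether.
  CH(COOCH3): pendant –COOCH3: carbonyl C bonded to C and –OCH3 → ester.
  CH(OCOCH3): pendant –OC(=O)CH3: an acyloxy group → ester.
  CO: –C(=O)– with carbon on both sides → ketone.
  CH(COCH3): pendant –COCH3: carbonyl C bonded to two carbons → ketone.
  CO: –C(=O)– with carbon on both sides → ketone.
  CH2COOCH2: –C(=O)–O–C with C on the carbonyl side → ester.
  CH(COOCH3): pendant –COOCH3: carbonyl C bonded to C and –OCH3 → ester.
  CH(COOH): pendant –COOH: carbonyl C bonded to C and –OH → carboxylic acid.
  CH(CONH2): pendant –CONH2: carbonyl C bonded to C and N → amide.
  CH2OCH2: C–O–C with sp³ carbons on both sides and no adjacent C=O → ether.
  COOH: –COOH: carbonyl C bonded to –OH and C → carboxylic acid (the –OH is not a separate alcohol).
Ester appears at: CH(COOCH3), CH(OCOCH3), CH2COOCH2, CH(COOCH3) → 4.

4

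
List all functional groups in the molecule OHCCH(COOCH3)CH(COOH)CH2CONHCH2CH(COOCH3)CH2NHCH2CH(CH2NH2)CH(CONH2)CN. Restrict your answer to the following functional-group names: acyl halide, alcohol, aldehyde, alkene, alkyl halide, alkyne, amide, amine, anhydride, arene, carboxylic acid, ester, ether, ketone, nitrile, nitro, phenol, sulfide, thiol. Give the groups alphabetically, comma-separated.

Reading the structure from left to right:
  OHC: terminal –CHO: carbonyl C bonded to H and C → aldehyde.
  CH(COOCH3): pendant –COOCH3: carbonyl C bonded to C and –OCH3 → ester.
  CH(COOH): pendant –COOH: carbonyl C bonded to C and –OH → carboxylic acid.
  CH2CONHCH2: –C(=O)–N– linkage → amide (the N is not an amine).
  CH(COOCH3): pendant –COOCH3: carbonyl C bonded to C and –OCH3 → ester.
  CH2NHCH2: C–N–C with sp³ carbons and no adjacent C=O → amine (secondary).
  CH(CH2NH2): pendant –CH2NH2: N on sp³ C, no adjacent C=O → amine.
  CH(CONH2): pendant –CONH2: carbonyl C bonded to C and N → amide.
  CN: –C≡N: carbon triple-bonded to nitrogen → nitrile.

aldehyde, amide, amine, carboxylic acid, ester, nitrile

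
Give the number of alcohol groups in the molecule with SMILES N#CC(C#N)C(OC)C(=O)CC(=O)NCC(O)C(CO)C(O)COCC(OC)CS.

N≡C–: carbon triple-bonded to nitrogen → nitrile.
pendant –C≡N: nitrile.
pendant –OCH3: C–O–C with sp³ C, no adjacent C=O → ether.
–C(=O)– with carbon on both sides → ketone.
–C(=O)–N– linkage → amide (the N is not an amine).
–OH on an sp³ carbon → alcohol (secondary).
pendant –CH2OH on an sp³ backbone C → alcohol.
–OH on an sp³ carbon → alcohol (secondary).
C–O–C with sp³ carbons on both sides and no adjacent C=O → ether.
pendant –OCH3: C–O–C with sp³ C, no adjacent C=O → ether.
–SH on an sp³ carbon → thiol.
Alcohol appears at: CH(OH), CH(CH2OH), CH(OH) → 3.

3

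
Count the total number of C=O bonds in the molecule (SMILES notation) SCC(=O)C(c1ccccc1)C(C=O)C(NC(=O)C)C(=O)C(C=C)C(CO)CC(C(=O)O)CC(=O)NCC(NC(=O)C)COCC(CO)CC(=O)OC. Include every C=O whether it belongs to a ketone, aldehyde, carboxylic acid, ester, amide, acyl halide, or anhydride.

8

CO: ketone, 1 C=O (running total 1).
CH(CHO): aldehyde, 1 C=O (running total 2).
CH(NHCOCH3): amide, 1 C=O (running total 3).
CO: ketone, 1 C=O (running total 4).
CH(COOH): carboxylic acid, 1 C=O (running total 5).
CH2CONHCH2: amide, 1 C=O (running total 6).
CH(NHCOCH3): amide, 1 C=O (running total 7).
COOCH3: ester, 1 C=O (running total 8).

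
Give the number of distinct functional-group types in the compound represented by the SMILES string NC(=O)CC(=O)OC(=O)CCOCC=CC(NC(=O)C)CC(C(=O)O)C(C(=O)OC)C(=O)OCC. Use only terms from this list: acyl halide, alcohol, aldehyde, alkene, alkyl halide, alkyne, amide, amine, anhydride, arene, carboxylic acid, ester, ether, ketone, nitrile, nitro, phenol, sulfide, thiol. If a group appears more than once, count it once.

–C(=O)NH2: carbonyl C bonded to C and to N → amide (the N is not a separate amine).
two acyl groups sharing one oxygen, –C(=O)–O–C(=O)– → anhydride.
C–O–C with sp³ carbons on both sides and no adjacent C=O → ether.
C=C double bond → alkene.
pendant –NHC(=O)CH3: N bonded to a carbonyl → amide (not amine).
pendant –COOH: carbonyl C bonded to C and –OH → carboxylic acid.
pendant –COOCH3: carbonyl C bonded to C and –OCH3 → ester.
–C(=O)OCH2CH3: carbonyl C bonded to C and to –OEt → ester.
Distinct types present: alkene, amide, anhydride, carboxylic acid, ester, ether.

6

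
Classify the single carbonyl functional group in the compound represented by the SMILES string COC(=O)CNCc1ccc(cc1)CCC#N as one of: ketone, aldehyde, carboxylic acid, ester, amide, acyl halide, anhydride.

The carbonyl is in the CH3OOC segment: CH3O–C(=O)–: carbonyl C bonded to C and to –OCH3 → ester (not ketone + ether).

ester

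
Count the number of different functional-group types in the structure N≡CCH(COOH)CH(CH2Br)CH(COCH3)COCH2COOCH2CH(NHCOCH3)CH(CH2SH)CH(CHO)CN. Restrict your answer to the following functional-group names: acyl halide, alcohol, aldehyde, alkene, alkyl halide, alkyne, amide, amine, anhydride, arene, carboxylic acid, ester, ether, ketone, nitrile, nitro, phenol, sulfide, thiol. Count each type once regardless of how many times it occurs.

N≡C–: carbon triple-bonded to nitrogen → nitrile.
pendant –COOH: carbonyl C bonded to C and –OH → carboxylic acid.
pendant –CH2X: halogen on sp³ carbon → alkyl halide.
pendant –COCH3: carbonyl C bonded to two carbons → ketone.
–C(=O)– with carbon on both sides → ketone.
–C(=O)–O–C with C on the carbonyl side → ester.
pendant –NHC(=O)CH3: N bonded to a carbonyl → amide (not amine).
pendant –CH2SH → thiol.
pendant –CHO: carbonyl C bonded to C and H → aldehyde.
–C≡N: carbon triple-bonded to nitrogen → nitrile.
Distinct types present: aldehyde, alkyl halide, amide, carboxylic acid, ester, ketone, nitrile, thiol.

8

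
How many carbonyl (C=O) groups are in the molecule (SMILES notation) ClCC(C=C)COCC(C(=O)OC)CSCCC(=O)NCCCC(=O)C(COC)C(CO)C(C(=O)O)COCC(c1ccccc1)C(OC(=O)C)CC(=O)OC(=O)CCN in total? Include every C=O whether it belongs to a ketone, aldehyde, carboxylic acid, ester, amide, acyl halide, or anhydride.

CH(COOCH3): ester, 1 C=O (running total 1).
CH2CONHCH2: amide, 1 C=O (running total 2).
CO: ketone, 1 C=O (running total 3).
CH(COOH): carboxylic acid, 1 C=O (running total 4).
CH(OCOCH3): ester, 1 C=O (running total 5).
CH2CO-O-COCH2: anhydride, 2 C=O (running total 7).

7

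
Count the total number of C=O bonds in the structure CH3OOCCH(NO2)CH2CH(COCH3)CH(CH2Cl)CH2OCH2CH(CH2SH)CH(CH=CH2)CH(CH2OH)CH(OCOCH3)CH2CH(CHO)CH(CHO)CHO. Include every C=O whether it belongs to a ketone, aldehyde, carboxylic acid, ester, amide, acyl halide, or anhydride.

CH3OOC: ester, 1 C=O (running total 1).
CH(COCH3): ketone, 1 C=O (running total 2).
CH(OCOCH3): ester, 1 C=O (running total 3).
CH(CHO): aldehyde, 1 C=O (running total 4).
CH(CHO): aldehyde, 1 C=O (running total 5).
CHO: aldehyde, 1 C=O (running total 6).

6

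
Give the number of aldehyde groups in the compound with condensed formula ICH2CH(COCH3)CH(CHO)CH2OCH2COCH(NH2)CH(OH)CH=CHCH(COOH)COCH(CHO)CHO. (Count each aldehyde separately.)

3

Working along the chain:
  ICH2: halogen on an sp³ carbon → alkyl halide.
  CH(COCH3): pendant –COCH3: carbonyl C bonded to two carbons → ketone.
  CH(CHO): pendant –CHO: carbonyl C bonded to C and H → aldehyde.
  CH2OCH2: C–O–C with sp³ carbons on both sides and no adjacent C=O → ether.
  CO: –C(=O)– with carbon on both sides → ketone.
  CH(NH2): –NH2 on an sp³ carbon with no adjacent C=O → amine.
  CH(OH): –OH on an sp³ carbon → alcohol (secondary).
  CH=CH: C=C double bond → alkene.
  CH(COOH): pendant –COOH: carbonyl C bonded to C and –OH → carboxylic acid.
  CO: –C(=O)– with carbon on both sides → ketone.
  CH(CHO): pendant –CHO: carbonyl C bonded to C and H → aldehyde.
  CHO: terminal –CHO: carbonyl C bonded to H and C → aldehyde.
Aldehyde appears at: CH(CHO), CH(CHO), CHO → 3.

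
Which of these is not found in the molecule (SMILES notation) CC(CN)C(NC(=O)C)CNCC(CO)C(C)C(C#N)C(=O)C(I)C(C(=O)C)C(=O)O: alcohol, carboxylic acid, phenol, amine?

phenol

amine: present (CH(CH2NH2) — pendant –CH2NH2: N on sp³ C, no adjacent C=O → amine).
carboxylic acid: present (COOH — –COOH: carbonyl C bonded to –OH and C → carboxylic acid (the –OH is not a separate alcohol)).
alcohol: present (CH(CH2OH) — pendant –CH2OH on an sp³ backbone C → alcohol).
phenol: absent. In CH(CH2OH), the –OH is on an sp³ carbon, not on an aromatic ring, so it is an alcohol.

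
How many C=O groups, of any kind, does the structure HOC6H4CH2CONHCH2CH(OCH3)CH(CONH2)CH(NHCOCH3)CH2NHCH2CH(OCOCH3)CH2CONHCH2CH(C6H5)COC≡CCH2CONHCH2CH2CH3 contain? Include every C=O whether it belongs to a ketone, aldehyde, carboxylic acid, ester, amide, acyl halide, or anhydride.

7

CH2CONHCH2: amide, 1 C=O (running total 1).
CH(CONH2): amide, 1 C=O (running total 2).
CH(NHCOCH3): amide, 1 C=O (running total 3).
CH(OCOCH3): ester, 1 C=O (running total 4).
CH2CONHCH2: amide, 1 C=O (running total 5).
CO: ketone, 1 C=O (running total 6).
CH2CONHCH2: amide, 1 C=O (running total 7).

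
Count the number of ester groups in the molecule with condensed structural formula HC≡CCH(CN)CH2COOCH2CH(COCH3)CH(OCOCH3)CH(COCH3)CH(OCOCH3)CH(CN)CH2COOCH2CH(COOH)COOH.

4

Taking each segment in turn:
  HC≡C: C≡C triple bond → alkyne.
  CH(CN): pendant –C≡N: nitrile.
  CH2COOCH2: –C(=O)–O–C with C on the carbonyl side → ester.
  CH(COCH3): pendant –COCH3: carbonyl C bonded to two carbons → ketone.
  CH(OCOCH3): pendant –OC(=O)CH3: an acyloxy group → ester.
  CH(COCH3): pendant –COCH3: carbonyl C bonded to two carbons → ketone.
  CH(OCOCH3): pendant –OC(=O)CH3: an acyloxy group → ester.
  CH(CN): pendant –C≡N: nitrile.
  CH2COOCH2: –C(=O)–O–C with C on the carbonyl side → ester.
  CH(COOH): pendant –COOH: carbonyl C bonded to C and –OH → carboxylic acid.
  COOH: –COOH: carbonyl C bonded to –OH and C → carboxylic acid (the –OH is not a separate alcohol).
Ester appears at: CH2COOCH2, CH(OCOCH3), CH(OCOCH3), CH2COOCH2 → 4.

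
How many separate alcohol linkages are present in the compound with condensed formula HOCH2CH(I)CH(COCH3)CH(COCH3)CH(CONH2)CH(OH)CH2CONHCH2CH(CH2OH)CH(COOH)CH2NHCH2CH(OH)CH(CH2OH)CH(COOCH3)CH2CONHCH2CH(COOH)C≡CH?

5

HO– on an sp³ carbon → alcohol.
halogen on an sp³ carbon → alkyl halide.
pendant –COCH3: carbonyl C bonded to two carbons → ketone.
pendant –COCH3: carbonyl C bonded to two carbons → ketone.
pendant –CONH2: carbonyl C bonded to C and N → amide.
–OH on an sp³ carbon → alcohol (secondary).
–C(=O)–N– linkage → amide (the N is not an amine).
pendant –CH2OH on an sp³ backbone C → alcohol.
pendant –COOH: carbonyl C bonded to C and –OH → carboxylic acid.
C–N–C with sp³ carbons and no adjacent C=O → amine (secondary).
–OH on an sp³ carbon → alcohol (secondary).
pendant –CH2OH on an sp³ backbone C → alcohol.
pendant –COOCH3: carbonyl C bonded to C and –OCH3 → ester.
–C(=O)–N– linkage → amide (the N is not an amine).
pendant –COOH: carbonyl C bonded to C and –OH → carboxylic acid.
C≡C triple bond → alkyne.
Alcohol appears at: HOCH2, CH(OH), CH(CH2OH), CH(OH), CH(CH2OH) → 5.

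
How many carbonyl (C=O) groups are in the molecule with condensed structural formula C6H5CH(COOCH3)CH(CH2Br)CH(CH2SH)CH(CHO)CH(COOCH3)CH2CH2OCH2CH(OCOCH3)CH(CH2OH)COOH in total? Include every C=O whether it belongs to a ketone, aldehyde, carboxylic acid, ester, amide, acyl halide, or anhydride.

CH(COOCH3): ester, 1 C=O (running total 1).
CH(CHO): aldehyde, 1 C=O (running total 2).
CH(COOCH3): ester, 1 C=O (running total 3).
CH(OCOCH3): ester, 1 C=O (running total 4).
COOH: carboxylic acid, 1 C=O (running total 5).

5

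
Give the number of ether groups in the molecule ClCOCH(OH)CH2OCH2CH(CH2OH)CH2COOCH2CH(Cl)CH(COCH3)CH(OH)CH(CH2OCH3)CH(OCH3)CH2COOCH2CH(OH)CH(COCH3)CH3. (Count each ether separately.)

–C(=O)Cl: carbonyl C bonded to C and to a halogen → acyl halide (not alkyl halide).
–OH on an sp³ carbon → alcohol (secondary).
C–O–C with sp³ carbons on both sides and no adjacent C=O → ether.
pendant –CH2OH on an sp³ backbone C → alcohol.
–C(=O)–O–C with C on the carbonyl side → ester.
halogen on an sp³ carbon → alkyl halide.
pendant –COCH3: carbonyl C bonded to two carbons → ketone.
–OH on an sp³ carbon → alcohol (secondary).
pendant –CH2OCH3: C–O–C linkage → ether.
pendant –OCH3: C–O–C with sp³ C, no adjacent C=O → ether.
–C(=O)–O–C with C on the carbonyl side → ester.
–OH on an sp³ carbon → alcohol (secondary).
pendant –COCH3: carbonyl C bonded to two carbons → ketone.
Ether appears at: CH2OCH2, CH(CH2OCH3), CH(OCH3) → 3.

3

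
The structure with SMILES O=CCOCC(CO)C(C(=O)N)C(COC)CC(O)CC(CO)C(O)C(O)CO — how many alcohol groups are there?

6

terminal –CHO: carbonyl C bonded to H and C → aldehyde.
C–O–C with sp³ carbons on both sides and no adjacent C=O → ether.
pendant –CH2OH on an sp³ backbone C → alcohol.
pendant –CONH2: carbonyl C bonded to C and N → amide.
pendant –CH2OCH3: C–O–C linkage → ether.
–OH on an sp³ carbon → alcohol (secondary).
pendant –CH2OH on an sp³ backbone C → alcohol.
–OH on an sp³ carbon → alcohol (secondary).
–OH on an sp³ carbon → alcohol (secondary).
–OH on an sp³ carbon → alcohol.
Alcohol appears at: CH(CH2OH), CH(OH), CH(CH2OH), CH(OH), CH(OH), CH2OH → 6.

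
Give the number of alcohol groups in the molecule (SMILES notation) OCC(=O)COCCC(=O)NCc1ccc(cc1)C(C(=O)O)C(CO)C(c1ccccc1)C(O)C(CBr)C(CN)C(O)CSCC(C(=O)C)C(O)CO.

HO– on an sp³ carbon → alcohol.
–C(=O)– with carbon on both sides → ketone.
C–O–C with sp³ carbons on both sides and no adjacent C=O → ether.
–C(=O)–N– linkage → amide (the N is not an amine).
para-disubstituted benzene ring → arene.
pendant –COOH: carbonyl C bonded to C and –OH → carboxylic acid.
pendant –CH2OH on an sp³ backbone C → alcohol.
pendant –C6H5: benzene ring → arene.
–OH on an sp³ carbon → alcohol (secondary).
pendant –CH2X: halogen on sp³ carbon → alkyl halide.
pendant –CH2NH2: N on sp³ C, no adjacent C=O → amine.
–OH on an sp³ carbon → alcohol (secondary).
C–S–C linkage → sulfide (thioether).
pendant –COCH3: carbonyl C bonded to two carbons → ketone.
–OH on an sp³ carbon → alcohol (secondary).
–OH on an sp³ carbon → alcohol.
Alcohol appears at: HOCH2, CH(CH2OH), CH(OH), CH(OH), CH(OH), CH2OH → 6.

6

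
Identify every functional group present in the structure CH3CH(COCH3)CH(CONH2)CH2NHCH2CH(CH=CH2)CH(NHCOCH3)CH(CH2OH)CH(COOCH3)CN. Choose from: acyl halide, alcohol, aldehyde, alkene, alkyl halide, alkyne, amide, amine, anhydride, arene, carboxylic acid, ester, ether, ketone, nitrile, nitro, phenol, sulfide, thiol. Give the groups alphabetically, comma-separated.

alcohol, alkene, amide, amine, ester, ketone, nitrile

Reading the structure from left to right:
  CH(COCH3): pendant –COCH3: carbonyl C bonded to two carbons → ketone.
  CH(CONH2): pendant –CONH2: carbonyl C bonded to C and N → amide.
  CH2NHCH2: C–N–C with sp³ carbons and no adjacent C=O → amine (secondary).
  CH(CH=CH2): pendant –CH=CH2: C=C double bond → alkene.
  CH(NHCOCH3): pendant –NHC(=O)CH3: N bonded to a carbonyl → amide (not amine).
  CH(CH2OH): pendant –CH2OH on an sp³ backbone C → alcohol.
  CH(COOCH3): pendant –COOCH3: carbonyl C bonded to C and –OCH3 → ester.
  CN: –C≡N: carbon triple-bonded to nitrogen → nitrile.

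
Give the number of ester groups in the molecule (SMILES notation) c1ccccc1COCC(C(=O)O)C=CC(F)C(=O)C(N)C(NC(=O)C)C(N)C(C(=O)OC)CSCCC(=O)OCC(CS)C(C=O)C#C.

2

Taking each segment in turn:
  C6H5: C6H5– phenyl ring → arene.
  CH2OCH2: C–O–C with sp³ carbons on both sides and no adjacent C=O → ether.
  CH(COOH): pendant –COOH: carbonyl C bonded to C and –OH → carboxylic acid.
  CH=CH: C=C double bond → alkene.
  CH(F): halogen on an sp³ carbon → alkyl halide.
  CO: –C(=O)– with carbon on both sides → ketone.
  CH(NH2): –NH2 on an sp³ carbon with no adjacent C=O → amine.
  CH(NHCOCH3): pendant –NHC(=O)CH3: N bonded to a carbonyl → amide (not amine).
  CH(NH2): –NH2 on an sp³ carbon with no adjacent C=O → amine.
  CH(COOCH3): pendant –COOCH3: carbonyl C bonded to C and –OCH3 → ester.
  CH2SCH2: C–S–C linkage → sulfide (thioether).
  CH2COOCH2: –C(=O)–O–C with C on the carbonyl side → ester.
  CH(CH2SH): pendant –CH2SH → thiol.
  CH(CHO): pendant –CHO: carbonyl C bonded to C and H → aldehyde.
  C≡CH: C≡C triple bond → alkyne.
Ester appears at: CH(COOCH3), CH2COOCH2 → 2.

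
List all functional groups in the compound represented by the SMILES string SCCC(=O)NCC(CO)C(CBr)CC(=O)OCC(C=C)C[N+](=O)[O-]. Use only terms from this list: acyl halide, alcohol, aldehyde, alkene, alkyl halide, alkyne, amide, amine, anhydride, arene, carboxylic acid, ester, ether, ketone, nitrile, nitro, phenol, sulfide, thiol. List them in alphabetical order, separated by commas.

–SH on an sp³ carbon → thiol.
–C(=O)–N– linkage → amide (the N is not an amine).
pendant –CH2OH on an sp³ backbone C → alcohol.
pendant –CH2X: halogen on sp³ carbon → alkyl halide.
–C(=O)–O–C with C on the carbonyl side → ester.
pendant –CH=CH2: C=C double bond → alkene.
–NO2 on carbon → nitro group.

alcohol, alkene, alkyl halide, amide, ester, nitro, thiol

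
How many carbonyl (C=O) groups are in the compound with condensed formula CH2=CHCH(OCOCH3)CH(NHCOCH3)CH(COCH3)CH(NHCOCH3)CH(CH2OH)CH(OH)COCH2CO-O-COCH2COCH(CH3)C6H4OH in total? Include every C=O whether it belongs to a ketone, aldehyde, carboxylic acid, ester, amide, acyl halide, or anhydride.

CH(OCOCH3): ester, 1 C=O (running total 1).
CH(NHCOCH3): amide, 1 C=O (running total 2).
CH(COCH3): ketone, 1 C=O (running total 3).
CH(NHCOCH3): amide, 1 C=O (running total 4).
CO: ketone, 1 C=O (running total 5).
CH2CO-O-COCH2: anhydride, 2 C=O (running total 7).
CO: ketone, 1 C=O (running total 8).

8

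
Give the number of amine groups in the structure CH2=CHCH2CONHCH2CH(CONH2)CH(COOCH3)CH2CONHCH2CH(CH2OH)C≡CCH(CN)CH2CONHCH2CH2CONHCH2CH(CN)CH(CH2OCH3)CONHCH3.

Taking each segment in turn:
  CH2=CH: C=C double bond → alkene.
  CH2CONHCH2: –C(=O)–N– linkage → amide (the N is not an amine).
  CH(CONH2): pendant –CONH2: carbonyl C bonded to C and N → amide.
  CH(COOCH3): pendant –COOCH3: carbonyl C bonded to C and –OCH3 → ester.
  CH2CONHCH2: –C(=O)–N– linkage → amide (the N is not an amine).
  CH(CH2OH): pendant –CH2OH on an sp³ backbone C → alcohol.
  C≡C: C≡C triple bond → alkyne.
  CH(CN): pendant –C≡N: nitrile.
  CH2CONHCH2: –C(=O)–N– linkage → amide (the N is not an amine).
  CH2CONHCH2: –C(=O)–N– linkage → amide (the N is not an amine).
  CH(CN): pendant –C≡N: nitrile.
  CH(CH2OCH3): pendant –CH2OCH3: C–O–C linkage → ether.
  CONHCH3: –C(=O)NHCH3: carbonyl C bonded to C and to N → amide (the N is not an amine).
No segment is a amine: CH2CONHCH2 is amide, not amine; CH(CONH2) is amide, not amine; CH2CONHCH2 is amide, not amine. → 0.

0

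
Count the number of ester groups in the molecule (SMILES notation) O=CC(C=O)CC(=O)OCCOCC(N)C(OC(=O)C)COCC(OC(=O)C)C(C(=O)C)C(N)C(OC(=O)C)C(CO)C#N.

Working along the chain:
  OHC: terminal –CHO: carbonyl C bonded to H and C → aldehyde.
  CH(CHO): pendant –CHO: carbonyl C bonded to C and H → aldehyde.
  CH2COOCH2: –C(=O)–O–C with C on the carbonyl side → ester.
  CH2OCH2: C–O–C with sp³ carbons on both sides and no adjacent C=O → ether.
  CH(NH2): –NH2 on an sp³ carbon with no adjacent C=O → amine.
  CH(OCOCH3): pendant –OC(=O)CH3: an acyloxy group → ester.
  CH2OCH2: C–O–C with sp³ carbons on both sides and no adjacent C=O → ether.
  CH(OCOCH3): pendant –OC(=O)CH3: an acyloxy group → ester.
  CH(COCH3): pendant –COCH3: carbonyl C bonded to two carbons → ketone.
  CH(NH2): –NH2 on an sp³ carbon with no adjacent C=O → amine.
  CH(OCOCH3): pendant –OC(=O)CH3: an acyloxy group → ester.
  CH(CH2OH): pendant –CH2OH on an sp³ backbone C → alcohol.
  CN: –C≡N: carbon triple-bonded to nitrogen → nitrile.
Ester appears at: CH2COOCH2, CH(OCOCH3), CH(OCOCH3), CH(OCOCH3) → 4.

4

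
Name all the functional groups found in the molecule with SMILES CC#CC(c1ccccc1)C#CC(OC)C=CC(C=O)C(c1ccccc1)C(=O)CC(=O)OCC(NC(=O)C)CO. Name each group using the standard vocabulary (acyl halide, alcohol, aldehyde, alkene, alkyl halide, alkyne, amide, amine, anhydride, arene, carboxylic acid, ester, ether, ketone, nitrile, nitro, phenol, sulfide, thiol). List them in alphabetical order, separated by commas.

C≡C triple bond → alkyne.
pendant –C6H5: benzene ring → arene.
C≡C triple bond → alkyne.
pendant –OCH3: C–O–C with sp³ C, no adjacent C=O → ether.
C=C double bond → alkene.
pendant –CHO: carbonyl C bonded to C and H → aldehyde.
pendant –C6H5: benzene ring → arene.
–C(=O)– with carbon on both sides → ketone.
–C(=O)–O–C with C on the carbonyl side → ester.
pendant –NHC(=O)CH3: N bonded to a carbonyl → amide (not amine).
–OH on an sp³ carbon → alcohol.

alcohol, aldehyde, alkene, alkyne, amide, arene, ester, ether, ketone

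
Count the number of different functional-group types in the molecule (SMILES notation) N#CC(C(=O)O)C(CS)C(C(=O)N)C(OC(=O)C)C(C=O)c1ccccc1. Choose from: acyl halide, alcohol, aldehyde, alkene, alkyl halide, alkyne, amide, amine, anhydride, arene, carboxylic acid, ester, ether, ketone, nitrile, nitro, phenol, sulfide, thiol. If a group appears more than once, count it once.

7

N≡C–: carbon triple-bonded to nitrogen → nitrile.
pendant –COOH: carbonyl C bonded to C and –OH → carboxylic acid.
pendant –CH2SH → thiol.
pendant –CONH2: carbonyl C bonded to C and N → amide.
pendant –OC(=O)CH3: an acyloxy group → ester.
pendant –CHO: carbonyl C bonded to C and H → aldehyde.
–C6H5 phenyl ring → arene.
Distinct types present: aldehyde, amide, arene, carboxylic acid, ester, nitrile, thiol.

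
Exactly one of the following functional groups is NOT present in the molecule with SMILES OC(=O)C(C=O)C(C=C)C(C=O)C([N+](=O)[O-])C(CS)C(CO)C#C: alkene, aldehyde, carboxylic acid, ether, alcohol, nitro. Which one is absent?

alcohol: present (CH(CH2OH) — pendant –CH2OH on an sp³ backbone C → alcohol).
carboxylic acid: present (HOOC — –COOH: carbonyl C bonded to –OH and C → carboxylic acid (the –OH is not a separate alcohol)).
alkene: present (CH(CH=CH2) — pendant –CH=CH2: C=C double bond → alkene).
nitro: present (CH(NO2) — –NO2 on an sp³ carbon → nitro (the N=O is not a carbonyl)).
aldehyde: present (CH(CHO) — pendant –CHO: carbonyl C bonded to C and H → aldehyde).
ether: no segment matches this pattern.

ether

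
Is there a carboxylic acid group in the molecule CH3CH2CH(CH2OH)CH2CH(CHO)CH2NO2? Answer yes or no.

no

Reading the structure from left to right:
  CH(CH2OH): pendant –CH2OH on an sp³ backbone C → alcohol.
  CH(CHO): pendant –CHO: carbonyl C bonded to C and H → aldehyde.
  CH2NO2: –NO2 on carbon → nitro group.
The groups actually present are: alcohol, aldehyde, nitro.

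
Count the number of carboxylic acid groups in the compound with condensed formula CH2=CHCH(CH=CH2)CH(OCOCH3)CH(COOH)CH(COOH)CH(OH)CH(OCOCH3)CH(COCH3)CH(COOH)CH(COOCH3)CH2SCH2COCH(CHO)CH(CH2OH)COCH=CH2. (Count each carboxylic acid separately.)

C=C double bond → alkene.
pendant –CH=CH2: C=C double bond → alkene.
pendant –OC(=O)CH3: an acyloxy group → ester.
pendant –COOH: carbonyl C bonded to C and –OH → carboxylic acid.
pendant –COOH: carbonyl C bonded to C and –OH → carboxylic acid.
–OH on an sp³ carbon → alcohol (secondary).
pendant –OC(=O)CH3: an acyloxy group → ester.
pendant –COCH3: carbonyl C bonded to two carbons → ketone.
pendant –COOH: carbonyl C bonded to C and –OH → carboxylic acid.
pendant –COOCH3: carbonyl C bonded to C and –OCH3 → ester.
C–S–C linkage → sulfide (thioether).
–C(=O)– with carbon on both sides → ketone.
pendant –CHO: carbonyl C bonded to C and H → aldehyde.
pendant –CH2OH on an sp³ backbone C → alcohol.
–C(=O)– with carbon on both sides → ketone.
C=C double bond → alkene.
Carboxylic acid appears at: CH(COOH), CH(COOH), CH(COOH) → 3.

3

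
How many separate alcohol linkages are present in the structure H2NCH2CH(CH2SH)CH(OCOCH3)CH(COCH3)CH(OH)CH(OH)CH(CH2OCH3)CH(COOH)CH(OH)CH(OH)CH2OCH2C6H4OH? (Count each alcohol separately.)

Taking each segment in turn:
  H2NCH2: –NH2 on an sp³ carbon with no adjacent C=O → amine.
  CH(CH2SH): pendant –CH2SH → thiol.
  CH(OCOCH3): pendant –OC(=O)CH3: an acyloxy group → ester.
  CH(COCH3): pendant –COCH3: carbonyl C bonded to two carbons → ketone.
  CH(OH): –OH on an sp³ carbon → alcohol (secondary).
  CH(OH): –OH on an sp³ carbon → alcohol (secondary).
  CH(CH2OCH3): pendant –CH2OCH3: C–O–C linkage → ether.
  CH(COOH): pendant –COOH: carbonyl C bonded to C and –OH → carboxylic acid.
  CH(OH): –OH on an sp³ carbon → alcohol (secondary).
  CH(OH): –OH on an sp³ carbon → alcohol (secondary).
  CH2OCH2: C–O–C with sp³ carbons on both sides and no adjacent C=O → ether.
  C6H4OH: –OH attached directly to an aromatic ring → phenol (not alcohol); the ring itself is an arene.
Alcohol appears at: CH(OH), CH(OH), CH(OH), CH(OH) → 4.

4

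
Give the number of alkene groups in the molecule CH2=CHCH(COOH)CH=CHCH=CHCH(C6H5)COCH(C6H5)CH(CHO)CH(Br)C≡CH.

C=C double bond → alkene.
pendant –COOH: carbonyl C bonded to C and –OH → carboxylic acid.
C=C double bond → alkene.
C=C double bond → alkene.
pendant –C6H5: benzene ring → arene.
–C(=O)– with carbon on both sides → ketone.
pendant –C6H5: benzene ring → arene.
pendant –CHO: carbonyl C bonded to C and H → aldehyde.
halogen on an sp³ carbon → alkyl halide.
C≡C triple bond → alkyne.
Alkene appears at: CH2=CH, CH=CH, CH=CH → 3.

3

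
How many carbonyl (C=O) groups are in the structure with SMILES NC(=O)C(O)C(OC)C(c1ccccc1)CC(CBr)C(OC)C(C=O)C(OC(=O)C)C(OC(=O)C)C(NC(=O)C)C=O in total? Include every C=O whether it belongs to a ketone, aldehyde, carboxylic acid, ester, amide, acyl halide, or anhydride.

H2NCO: amide, 1 C=O (running total 1).
CH(CHO): aldehyde, 1 C=O (running total 2).
CH(OCOCH3): ester, 1 C=O (running total 3).
CH(OCOCH3): ester, 1 C=O (running total 4).
CH(NHCOCH3): amide, 1 C=O (running total 5).
CHO: aldehyde, 1 C=O (running total 6).

6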